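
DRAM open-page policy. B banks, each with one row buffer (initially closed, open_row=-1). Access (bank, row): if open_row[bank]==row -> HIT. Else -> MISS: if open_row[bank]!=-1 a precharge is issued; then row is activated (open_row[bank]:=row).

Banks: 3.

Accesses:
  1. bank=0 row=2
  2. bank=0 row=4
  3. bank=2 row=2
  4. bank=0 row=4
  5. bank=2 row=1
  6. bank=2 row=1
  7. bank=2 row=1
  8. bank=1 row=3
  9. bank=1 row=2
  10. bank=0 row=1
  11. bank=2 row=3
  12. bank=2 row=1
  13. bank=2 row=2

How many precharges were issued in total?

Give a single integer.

Answer: 7

Derivation:
Acc 1: bank0 row2 -> MISS (open row2); precharges=0
Acc 2: bank0 row4 -> MISS (open row4); precharges=1
Acc 3: bank2 row2 -> MISS (open row2); precharges=1
Acc 4: bank0 row4 -> HIT
Acc 5: bank2 row1 -> MISS (open row1); precharges=2
Acc 6: bank2 row1 -> HIT
Acc 7: bank2 row1 -> HIT
Acc 8: bank1 row3 -> MISS (open row3); precharges=2
Acc 9: bank1 row2 -> MISS (open row2); precharges=3
Acc 10: bank0 row1 -> MISS (open row1); precharges=4
Acc 11: bank2 row3 -> MISS (open row3); precharges=5
Acc 12: bank2 row1 -> MISS (open row1); precharges=6
Acc 13: bank2 row2 -> MISS (open row2); precharges=7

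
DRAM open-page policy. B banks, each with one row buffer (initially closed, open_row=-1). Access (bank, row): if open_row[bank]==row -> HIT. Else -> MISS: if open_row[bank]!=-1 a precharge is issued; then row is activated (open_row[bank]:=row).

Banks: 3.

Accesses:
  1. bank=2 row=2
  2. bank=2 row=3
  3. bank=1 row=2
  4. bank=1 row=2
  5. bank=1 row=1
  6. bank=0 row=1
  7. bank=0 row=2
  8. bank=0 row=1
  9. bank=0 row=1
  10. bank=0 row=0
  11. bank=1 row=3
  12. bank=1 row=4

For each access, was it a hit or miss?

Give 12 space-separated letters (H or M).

Acc 1: bank2 row2 -> MISS (open row2); precharges=0
Acc 2: bank2 row3 -> MISS (open row3); precharges=1
Acc 3: bank1 row2 -> MISS (open row2); precharges=1
Acc 4: bank1 row2 -> HIT
Acc 5: bank1 row1 -> MISS (open row1); precharges=2
Acc 6: bank0 row1 -> MISS (open row1); precharges=2
Acc 7: bank0 row2 -> MISS (open row2); precharges=3
Acc 8: bank0 row1 -> MISS (open row1); precharges=4
Acc 9: bank0 row1 -> HIT
Acc 10: bank0 row0 -> MISS (open row0); precharges=5
Acc 11: bank1 row3 -> MISS (open row3); precharges=6
Acc 12: bank1 row4 -> MISS (open row4); precharges=7

Answer: M M M H M M M M H M M M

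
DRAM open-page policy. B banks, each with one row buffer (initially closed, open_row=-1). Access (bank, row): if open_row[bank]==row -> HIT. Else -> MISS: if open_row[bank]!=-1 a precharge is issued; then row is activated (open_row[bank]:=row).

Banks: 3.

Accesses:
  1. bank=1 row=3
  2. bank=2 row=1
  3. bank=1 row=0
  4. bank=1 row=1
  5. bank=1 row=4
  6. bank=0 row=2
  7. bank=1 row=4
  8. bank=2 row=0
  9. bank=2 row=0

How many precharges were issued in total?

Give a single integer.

Answer: 4

Derivation:
Acc 1: bank1 row3 -> MISS (open row3); precharges=0
Acc 2: bank2 row1 -> MISS (open row1); precharges=0
Acc 3: bank1 row0 -> MISS (open row0); precharges=1
Acc 4: bank1 row1 -> MISS (open row1); precharges=2
Acc 5: bank1 row4 -> MISS (open row4); precharges=3
Acc 6: bank0 row2 -> MISS (open row2); precharges=3
Acc 7: bank1 row4 -> HIT
Acc 8: bank2 row0 -> MISS (open row0); precharges=4
Acc 9: bank2 row0 -> HIT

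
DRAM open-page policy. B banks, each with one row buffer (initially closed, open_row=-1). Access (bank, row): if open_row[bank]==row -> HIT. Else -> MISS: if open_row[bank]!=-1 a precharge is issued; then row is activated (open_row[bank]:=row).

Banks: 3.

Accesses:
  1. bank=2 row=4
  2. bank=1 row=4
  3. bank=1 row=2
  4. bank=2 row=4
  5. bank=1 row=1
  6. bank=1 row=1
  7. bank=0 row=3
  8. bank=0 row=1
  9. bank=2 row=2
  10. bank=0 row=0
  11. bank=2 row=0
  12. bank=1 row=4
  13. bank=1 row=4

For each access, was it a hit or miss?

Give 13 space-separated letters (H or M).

Acc 1: bank2 row4 -> MISS (open row4); precharges=0
Acc 2: bank1 row4 -> MISS (open row4); precharges=0
Acc 3: bank1 row2 -> MISS (open row2); precharges=1
Acc 4: bank2 row4 -> HIT
Acc 5: bank1 row1 -> MISS (open row1); precharges=2
Acc 6: bank1 row1 -> HIT
Acc 7: bank0 row3 -> MISS (open row3); precharges=2
Acc 8: bank0 row1 -> MISS (open row1); precharges=3
Acc 9: bank2 row2 -> MISS (open row2); precharges=4
Acc 10: bank0 row0 -> MISS (open row0); precharges=5
Acc 11: bank2 row0 -> MISS (open row0); precharges=6
Acc 12: bank1 row4 -> MISS (open row4); precharges=7
Acc 13: bank1 row4 -> HIT

Answer: M M M H M H M M M M M M H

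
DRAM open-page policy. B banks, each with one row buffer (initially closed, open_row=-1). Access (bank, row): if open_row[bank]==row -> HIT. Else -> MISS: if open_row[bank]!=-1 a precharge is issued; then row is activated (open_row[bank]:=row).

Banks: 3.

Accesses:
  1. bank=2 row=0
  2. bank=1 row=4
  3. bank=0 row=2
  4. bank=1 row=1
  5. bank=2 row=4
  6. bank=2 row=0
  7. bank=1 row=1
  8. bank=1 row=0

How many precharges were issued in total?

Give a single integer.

Acc 1: bank2 row0 -> MISS (open row0); precharges=0
Acc 2: bank1 row4 -> MISS (open row4); precharges=0
Acc 3: bank0 row2 -> MISS (open row2); precharges=0
Acc 4: bank1 row1 -> MISS (open row1); precharges=1
Acc 5: bank2 row4 -> MISS (open row4); precharges=2
Acc 6: bank2 row0 -> MISS (open row0); precharges=3
Acc 7: bank1 row1 -> HIT
Acc 8: bank1 row0 -> MISS (open row0); precharges=4

Answer: 4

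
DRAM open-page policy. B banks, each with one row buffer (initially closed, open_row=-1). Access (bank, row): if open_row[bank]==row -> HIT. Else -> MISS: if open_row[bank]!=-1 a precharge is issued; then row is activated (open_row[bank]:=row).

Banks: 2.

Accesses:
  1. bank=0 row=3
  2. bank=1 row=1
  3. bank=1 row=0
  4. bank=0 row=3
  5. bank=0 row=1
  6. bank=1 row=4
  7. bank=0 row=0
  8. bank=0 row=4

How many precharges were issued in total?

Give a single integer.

Answer: 5

Derivation:
Acc 1: bank0 row3 -> MISS (open row3); precharges=0
Acc 2: bank1 row1 -> MISS (open row1); precharges=0
Acc 3: bank1 row0 -> MISS (open row0); precharges=1
Acc 4: bank0 row3 -> HIT
Acc 5: bank0 row1 -> MISS (open row1); precharges=2
Acc 6: bank1 row4 -> MISS (open row4); precharges=3
Acc 7: bank0 row0 -> MISS (open row0); precharges=4
Acc 8: bank0 row4 -> MISS (open row4); precharges=5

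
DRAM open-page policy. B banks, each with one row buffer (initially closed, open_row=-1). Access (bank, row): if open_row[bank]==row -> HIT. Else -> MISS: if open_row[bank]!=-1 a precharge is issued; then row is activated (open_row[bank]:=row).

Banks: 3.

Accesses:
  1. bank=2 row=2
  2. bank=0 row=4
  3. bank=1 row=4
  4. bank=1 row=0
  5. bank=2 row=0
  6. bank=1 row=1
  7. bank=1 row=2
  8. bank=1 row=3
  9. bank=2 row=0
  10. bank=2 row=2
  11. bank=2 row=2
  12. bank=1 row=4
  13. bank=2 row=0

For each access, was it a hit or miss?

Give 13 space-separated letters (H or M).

Answer: M M M M M M M M H M H M M

Derivation:
Acc 1: bank2 row2 -> MISS (open row2); precharges=0
Acc 2: bank0 row4 -> MISS (open row4); precharges=0
Acc 3: bank1 row4 -> MISS (open row4); precharges=0
Acc 4: bank1 row0 -> MISS (open row0); precharges=1
Acc 5: bank2 row0 -> MISS (open row0); precharges=2
Acc 6: bank1 row1 -> MISS (open row1); precharges=3
Acc 7: bank1 row2 -> MISS (open row2); precharges=4
Acc 8: bank1 row3 -> MISS (open row3); precharges=5
Acc 9: bank2 row0 -> HIT
Acc 10: bank2 row2 -> MISS (open row2); precharges=6
Acc 11: bank2 row2 -> HIT
Acc 12: bank1 row4 -> MISS (open row4); precharges=7
Acc 13: bank2 row0 -> MISS (open row0); precharges=8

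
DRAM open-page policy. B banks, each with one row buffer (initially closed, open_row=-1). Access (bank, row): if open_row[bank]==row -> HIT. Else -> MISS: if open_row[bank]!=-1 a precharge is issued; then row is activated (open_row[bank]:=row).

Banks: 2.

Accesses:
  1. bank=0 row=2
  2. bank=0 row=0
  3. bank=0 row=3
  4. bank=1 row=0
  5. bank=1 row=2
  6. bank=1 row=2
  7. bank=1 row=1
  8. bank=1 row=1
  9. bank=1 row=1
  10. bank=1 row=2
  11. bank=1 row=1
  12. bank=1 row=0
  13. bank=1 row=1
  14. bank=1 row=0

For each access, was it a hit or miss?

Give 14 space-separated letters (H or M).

Answer: M M M M M H M H H M M M M M

Derivation:
Acc 1: bank0 row2 -> MISS (open row2); precharges=0
Acc 2: bank0 row0 -> MISS (open row0); precharges=1
Acc 3: bank0 row3 -> MISS (open row3); precharges=2
Acc 4: bank1 row0 -> MISS (open row0); precharges=2
Acc 5: bank1 row2 -> MISS (open row2); precharges=3
Acc 6: bank1 row2 -> HIT
Acc 7: bank1 row1 -> MISS (open row1); precharges=4
Acc 8: bank1 row1 -> HIT
Acc 9: bank1 row1 -> HIT
Acc 10: bank1 row2 -> MISS (open row2); precharges=5
Acc 11: bank1 row1 -> MISS (open row1); precharges=6
Acc 12: bank1 row0 -> MISS (open row0); precharges=7
Acc 13: bank1 row1 -> MISS (open row1); precharges=8
Acc 14: bank1 row0 -> MISS (open row0); precharges=9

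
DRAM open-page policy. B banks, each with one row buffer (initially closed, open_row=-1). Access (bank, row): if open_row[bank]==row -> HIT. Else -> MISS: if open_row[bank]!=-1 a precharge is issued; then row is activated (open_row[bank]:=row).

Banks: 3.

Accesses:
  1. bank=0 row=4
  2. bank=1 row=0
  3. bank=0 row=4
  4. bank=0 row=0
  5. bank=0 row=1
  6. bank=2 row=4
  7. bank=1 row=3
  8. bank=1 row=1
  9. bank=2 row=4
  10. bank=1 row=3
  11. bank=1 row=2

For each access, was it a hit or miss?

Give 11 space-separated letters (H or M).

Answer: M M H M M M M M H M M

Derivation:
Acc 1: bank0 row4 -> MISS (open row4); precharges=0
Acc 2: bank1 row0 -> MISS (open row0); precharges=0
Acc 3: bank0 row4 -> HIT
Acc 4: bank0 row0 -> MISS (open row0); precharges=1
Acc 5: bank0 row1 -> MISS (open row1); precharges=2
Acc 6: bank2 row4 -> MISS (open row4); precharges=2
Acc 7: bank1 row3 -> MISS (open row3); precharges=3
Acc 8: bank1 row1 -> MISS (open row1); precharges=4
Acc 9: bank2 row4 -> HIT
Acc 10: bank1 row3 -> MISS (open row3); precharges=5
Acc 11: bank1 row2 -> MISS (open row2); precharges=6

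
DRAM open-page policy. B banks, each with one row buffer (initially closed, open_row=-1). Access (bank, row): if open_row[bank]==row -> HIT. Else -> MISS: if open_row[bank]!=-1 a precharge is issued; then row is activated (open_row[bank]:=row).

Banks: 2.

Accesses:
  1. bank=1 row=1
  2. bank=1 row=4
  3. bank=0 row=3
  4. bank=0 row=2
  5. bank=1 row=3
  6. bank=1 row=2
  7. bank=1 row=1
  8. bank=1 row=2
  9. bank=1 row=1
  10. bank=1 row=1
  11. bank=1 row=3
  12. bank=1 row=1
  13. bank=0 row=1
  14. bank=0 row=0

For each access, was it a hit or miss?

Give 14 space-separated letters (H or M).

Answer: M M M M M M M M M H M M M M

Derivation:
Acc 1: bank1 row1 -> MISS (open row1); precharges=0
Acc 2: bank1 row4 -> MISS (open row4); precharges=1
Acc 3: bank0 row3 -> MISS (open row3); precharges=1
Acc 4: bank0 row2 -> MISS (open row2); precharges=2
Acc 5: bank1 row3 -> MISS (open row3); precharges=3
Acc 6: bank1 row2 -> MISS (open row2); precharges=4
Acc 7: bank1 row1 -> MISS (open row1); precharges=5
Acc 8: bank1 row2 -> MISS (open row2); precharges=6
Acc 9: bank1 row1 -> MISS (open row1); precharges=7
Acc 10: bank1 row1 -> HIT
Acc 11: bank1 row3 -> MISS (open row3); precharges=8
Acc 12: bank1 row1 -> MISS (open row1); precharges=9
Acc 13: bank0 row1 -> MISS (open row1); precharges=10
Acc 14: bank0 row0 -> MISS (open row0); precharges=11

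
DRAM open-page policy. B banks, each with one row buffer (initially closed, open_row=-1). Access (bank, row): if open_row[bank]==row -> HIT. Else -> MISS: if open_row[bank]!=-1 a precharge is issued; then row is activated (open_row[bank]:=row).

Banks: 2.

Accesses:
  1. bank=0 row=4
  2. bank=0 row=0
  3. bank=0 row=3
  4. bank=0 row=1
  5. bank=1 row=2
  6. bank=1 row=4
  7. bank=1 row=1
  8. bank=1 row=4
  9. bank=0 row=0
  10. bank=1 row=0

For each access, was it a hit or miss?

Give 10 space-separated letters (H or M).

Acc 1: bank0 row4 -> MISS (open row4); precharges=0
Acc 2: bank0 row0 -> MISS (open row0); precharges=1
Acc 3: bank0 row3 -> MISS (open row3); precharges=2
Acc 4: bank0 row1 -> MISS (open row1); precharges=3
Acc 5: bank1 row2 -> MISS (open row2); precharges=3
Acc 6: bank1 row4 -> MISS (open row4); precharges=4
Acc 7: bank1 row1 -> MISS (open row1); precharges=5
Acc 8: bank1 row4 -> MISS (open row4); precharges=6
Acc 9: bank0 row0 -> MISS (open row0); precharges=7
Acc 10: bank1 row0 -> MISS (open row0); precharges=8

Answer: M M M M M M M M M M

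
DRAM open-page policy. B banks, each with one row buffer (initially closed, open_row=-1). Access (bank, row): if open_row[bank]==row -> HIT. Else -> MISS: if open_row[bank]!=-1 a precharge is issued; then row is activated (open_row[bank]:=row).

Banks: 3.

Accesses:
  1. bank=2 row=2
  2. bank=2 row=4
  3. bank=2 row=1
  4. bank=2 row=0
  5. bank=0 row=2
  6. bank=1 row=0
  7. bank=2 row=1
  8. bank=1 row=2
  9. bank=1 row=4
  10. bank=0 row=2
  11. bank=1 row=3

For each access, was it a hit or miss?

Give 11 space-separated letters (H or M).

Answer: M M M M M M M M M H M

Derivation:
Acc 1: bank2 row2 -> MISS (open row2); precharges=0
Acc 2: bank2 row4 -> MISS (open row4); precharges=1
Acc 3: bank2 row1 -> MISS (open row1); precharges=2
Acc 4: bank2 row0 -> MISS (open row0); precharges=3
Acc 5: bank0 row2 -> MISS (open row2); precharges=3
Acc 6: bank1 row0 -> MISS (open row0); precharges=3
Acc 7: bank2 row1 -> MISS (open row1); precharges=4
Acc 8: bank1 row2 -> MISS (open row2); precharges=5
Acc 9: bank1 row4 -> MISS (open row4); precharges=6
Acc 10: bank0 row2 -> HIT
Acc 11: bank1 row3 -> MISS (open row3); precharges=7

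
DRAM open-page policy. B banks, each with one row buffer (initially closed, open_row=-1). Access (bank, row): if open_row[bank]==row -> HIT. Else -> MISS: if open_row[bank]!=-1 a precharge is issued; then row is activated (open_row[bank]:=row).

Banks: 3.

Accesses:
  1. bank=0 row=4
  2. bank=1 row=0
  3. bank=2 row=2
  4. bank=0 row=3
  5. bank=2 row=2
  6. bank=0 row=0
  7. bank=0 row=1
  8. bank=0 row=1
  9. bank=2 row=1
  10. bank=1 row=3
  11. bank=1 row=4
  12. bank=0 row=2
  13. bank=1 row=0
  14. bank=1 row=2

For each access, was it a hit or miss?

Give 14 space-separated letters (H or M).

Answer: M M M M H M M H M M M M M M

Derivation:
Acc 1: bank0 row4 -> MISS (open row4); precharges=0
Acc 2: bank1 row0 -> MISS (open row0); precharges=0
Acc 3: bank2 row2 -> MISS (open row2); precharges=0
Acc 4: bank0 row3 -> MISS (open row3); precharges=1
Acc 5: bank2 row2 -> HIT
Acc 6: bank0 row0 -> MISS (open row0); precharges=2
Acc 7: bank0 row1 -> MISS (open row1); precharges=3
Acc 8: bank0 row1 -> HIT
Acc 9: bank2 row1 -> MISS (open row1); precharges=4
Acc 10: bank1 row3 -> MISS (open row3); precharges=5
Acc 11: bank1 row4 -> MISS (open row4); precharges=6
Acc 12: bank0 row2 -> MISS (open row2); precharges=7
Acc 13: bank1 row0 -> MISS (open row0); precharges=8
Acc 14: bank1 row2 -> MISS (open row2); precharges=9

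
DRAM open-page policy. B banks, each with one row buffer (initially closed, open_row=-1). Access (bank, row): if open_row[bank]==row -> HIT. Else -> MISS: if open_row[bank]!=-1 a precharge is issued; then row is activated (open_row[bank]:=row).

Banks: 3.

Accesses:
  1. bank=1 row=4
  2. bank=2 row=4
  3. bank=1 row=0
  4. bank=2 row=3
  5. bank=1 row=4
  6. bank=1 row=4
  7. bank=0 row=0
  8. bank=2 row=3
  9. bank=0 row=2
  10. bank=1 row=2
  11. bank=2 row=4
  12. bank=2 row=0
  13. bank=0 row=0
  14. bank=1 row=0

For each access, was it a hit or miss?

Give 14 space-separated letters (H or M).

Acc 1: bank1 row4 -> MISS (open row4); precharges=0
Acc 2: bank2 row4 -> MISS (open row4); precharges=0
Acc 3: bank1 row0 -> MISS (open row0); precharges=1
Acc 4: bank2 row3 -> MISS (open row3); precharges=2
Acc 5: bank1 row4 -> MISS (open row4); precharges=3
Acc 6: bank1 row4 -> HIT
Acc 7: bank0 row0 -> MISS (open row0); precharges=3
Acc 8: bank2 row3 -> HIT
Acc 9: bank0 row2 -> MISS (open row2); precharges=4
Acc 10: bank1 row2 -> MISS (open row2); precharges=5
Acc 11: bank2 row4 -> MISS (open row4); precharges=6
Acc 12: bank2 row0 -> MISS (open row0); precharges=7
Acc 13: bank0 row0 -> MISS (open row0); precharges=8
Acc 14: bank1 row0 -> MISS (open row0); precharges=9

Answer: M M M M M H M H M M M M M M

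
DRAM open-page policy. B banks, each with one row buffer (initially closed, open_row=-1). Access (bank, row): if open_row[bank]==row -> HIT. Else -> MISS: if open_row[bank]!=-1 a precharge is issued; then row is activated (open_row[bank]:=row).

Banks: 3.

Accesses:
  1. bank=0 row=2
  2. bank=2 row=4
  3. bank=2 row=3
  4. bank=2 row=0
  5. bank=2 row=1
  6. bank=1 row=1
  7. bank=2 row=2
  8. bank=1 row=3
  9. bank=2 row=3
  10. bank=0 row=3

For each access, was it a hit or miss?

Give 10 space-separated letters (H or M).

Acc 1: bank0 row2 -> MISS (open row2); precharges=0
Acc 2: bank2 row4 -> MISS (open row4); precharges=0
Acc 3: bank2 row3 -> MISS (open row3); precharges=1
Acc 4: bank2 row0 -> MISS (open row0); precharges=2
Acc 5: bank2 row1 -> MISS (open row1); precharges=3
Acc 6: bank1 row1 -> MISS (open row1); precharges=3
Acc 7: bank2 row2 -> MISS (open row2); precharges=4
Acc 8: bank1 row3 -> MISS (open row3); precharges=5
Acc 9: bank2 row3 -> MISS (open row3); precharges=6
Acc 10: bank0 row3 -> MISS (open row3); precharges=7

Answer: M M M M M M M M M M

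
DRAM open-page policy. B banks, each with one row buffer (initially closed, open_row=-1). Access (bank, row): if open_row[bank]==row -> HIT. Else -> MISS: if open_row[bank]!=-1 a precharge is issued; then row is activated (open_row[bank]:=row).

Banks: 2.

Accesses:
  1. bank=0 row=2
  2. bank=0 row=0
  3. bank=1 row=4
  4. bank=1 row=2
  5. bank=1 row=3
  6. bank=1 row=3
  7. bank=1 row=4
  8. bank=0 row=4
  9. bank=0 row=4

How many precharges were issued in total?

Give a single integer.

Answer: 5

Derivation:
Acc 1: bank0 row2 -> MISS (open row2); precharges=0
Acc 2: bank0 row0 -> MISS (open row0); precharges=1
Acc 3: bank1 row4 -> MISS (open row4); precharges=1
Acc 4: bank1 row2 -> MISS (open row2); precharges=2
Acc 5: bank1 row3 -> MISS (open row3); precharges=3
Acc 6: bank1 row3 -> HIT
Acc 7: bank1 row4 -> MISS (open row4); precharges=4
Acc 8: bank0 row4 -> MISS (open row4); precharges=5
Acc 9: bank0 row4 -> HIT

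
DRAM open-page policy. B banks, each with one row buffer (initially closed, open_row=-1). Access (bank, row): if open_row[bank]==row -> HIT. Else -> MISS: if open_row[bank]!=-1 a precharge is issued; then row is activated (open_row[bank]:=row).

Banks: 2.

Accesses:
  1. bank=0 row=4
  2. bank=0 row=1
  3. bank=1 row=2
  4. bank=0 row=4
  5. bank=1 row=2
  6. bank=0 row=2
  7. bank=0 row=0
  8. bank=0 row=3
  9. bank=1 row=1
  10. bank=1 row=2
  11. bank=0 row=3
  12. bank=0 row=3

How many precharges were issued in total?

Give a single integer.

Answer: 7

Derivation:
Acc 1: bank0 row4 -> MISS (open row4); precharges=0
Acc 2: bank0 row1 -> MISS (open row1); precharges=1
Acc 3: bank1 row2 -> MISS (open row2); precharges=1
Acc 4: bank0 row4 -> MISS (open row4); precharges=2
Acc 5: bank1 row2 -> HIT
Acc 6: bank0 row2 -> MISS (open row2); precharges=3
Acc 7: bank0 row0 -> MISS (open row0); precharges=4
Acc 8: bank0 row3 -> MISS (open row3); precharges=5
Acc 9: bank1 row1 -> MISS (open row1); precharges=6
Acc 10: bank1 row2 -> MISS (open row2); precharges=7
Acc 11: bank0 row3 -> HIT
Acc 12: bank0 row3 -> HIT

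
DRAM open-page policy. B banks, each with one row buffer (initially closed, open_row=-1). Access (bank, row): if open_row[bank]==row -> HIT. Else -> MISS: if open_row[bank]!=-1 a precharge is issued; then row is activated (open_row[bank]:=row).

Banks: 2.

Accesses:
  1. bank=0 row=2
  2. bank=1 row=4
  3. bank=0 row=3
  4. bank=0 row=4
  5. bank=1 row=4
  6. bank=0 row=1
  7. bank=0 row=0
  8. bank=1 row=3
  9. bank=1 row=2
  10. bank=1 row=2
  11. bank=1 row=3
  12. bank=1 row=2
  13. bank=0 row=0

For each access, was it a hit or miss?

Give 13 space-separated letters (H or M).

Answer: M M M M H M M M M H M M H

Derivation:
Acc 1: bank0 row2 -> MISS (open row2); precharges=0
Acc 2: bank1 row4 -> MISS (open row4); precharges=0
Acc 3: bank0 row3 -> MISS (open row3); precharges=1
Acc 4: bank0 row4 -> MISS (open row4); precharges=2
Acc 5: bank1 row4 -> HIT
Acc 6: bank0 row1 -> MISS (open row1); precharges=3
Acc 7: bank0 row0 -> MISS (open row0); precharges=4
Acc 8: bank1 row3 -> MISS (open row3); precharges=5
Acc 9: bank1 row2 -> MISS (open row2); precharges=6
Acc 10: bank1 row2 -> HIT
Acc 11: bank1 row3 -> MISS (open row3); precharges=7
Acc 12: bank1 row2 -> MISS (open row2); precharges=8
Acc 13: bank0 row0 -> HIT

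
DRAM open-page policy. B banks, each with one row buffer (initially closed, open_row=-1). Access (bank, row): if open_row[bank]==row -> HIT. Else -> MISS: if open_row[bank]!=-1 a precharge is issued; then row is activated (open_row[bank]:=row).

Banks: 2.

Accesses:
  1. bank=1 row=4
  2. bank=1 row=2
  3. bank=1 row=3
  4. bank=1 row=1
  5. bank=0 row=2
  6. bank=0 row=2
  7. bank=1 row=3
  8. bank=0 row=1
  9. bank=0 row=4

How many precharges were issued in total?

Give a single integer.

Answer: 6

Derivation:
Acc 1: bank1 row4 -> MISS (open row4); precharges=0
Acc 2: bank1 row2 -> MISS (open row2); precharges=1
Acc 3: bank1 row3 -> MISS (open row3); precharges=2
Acc 4: bank1 row1 -> MISS (open row1); precharges=3
Acc 5: bank0 row2 -> MISS (open row2); precharges=3
Acc 6: bank0 row2 -> HIT
Acc 7: bank1 row3 -> MISS (open row3); precharges=4
Acc 8: bank0 row1 -> MISS (open row1); precharges=5
Acc 9: bank0 row4 -> MISS (open row4); precharges=6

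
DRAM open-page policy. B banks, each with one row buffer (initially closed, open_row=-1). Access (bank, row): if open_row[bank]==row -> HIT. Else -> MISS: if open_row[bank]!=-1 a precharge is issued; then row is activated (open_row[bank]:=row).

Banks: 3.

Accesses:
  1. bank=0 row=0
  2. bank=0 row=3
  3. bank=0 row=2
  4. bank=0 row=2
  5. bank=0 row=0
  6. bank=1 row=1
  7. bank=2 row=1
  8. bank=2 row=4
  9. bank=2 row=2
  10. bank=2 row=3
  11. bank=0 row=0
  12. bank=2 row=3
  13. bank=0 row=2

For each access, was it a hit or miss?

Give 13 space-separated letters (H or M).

Acc 1: bank0 row0 -> MISS (open row0); precharges=0
Acc 2: bank0 row3 -> MISS (open row3); precharges=1
Acc 3: bank0 row2 -> MISS (open row2); precharges=2
Acc 4: bank0 row2 -> HIT
Acc 5: bank0 row0 -> MISS (open row0); precharges=3
Acc 6: bank1 row1 -> MISS (open row1); precharges=3
Acc 7: bank2 row1 -> MISS (open row1); precharges=3
Acc 8: bank2 row4 -> MISS (open row4); precharges=4
Acc 9: bank2 row2 -> MISS (open row2); precharges=5
Acc 10: bank2 row3 -> MISS (open row3); precharges=6
Acc 11: bank0 row0 -> HIT
Acc 12: bank2 row3 -> HIT
Acc 13: bank0 row2 -> MISS (open row2); precharges=7

Answer: M M M H M M M M M M H H M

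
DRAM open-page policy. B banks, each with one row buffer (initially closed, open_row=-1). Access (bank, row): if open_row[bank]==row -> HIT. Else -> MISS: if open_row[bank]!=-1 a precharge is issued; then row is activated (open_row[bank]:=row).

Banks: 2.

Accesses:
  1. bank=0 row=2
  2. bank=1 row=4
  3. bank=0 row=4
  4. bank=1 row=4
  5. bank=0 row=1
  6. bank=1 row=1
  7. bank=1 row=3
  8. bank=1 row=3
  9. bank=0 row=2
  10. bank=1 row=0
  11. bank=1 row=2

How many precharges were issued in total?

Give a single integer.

Answer: 7

Derivation:
Acc 1: bank0 row2 -> MISS (open row2); precharges=0
Acc 2: bank1 row4 -> MISS (open row4); precharges=0
Acc 3: bank0 row4 -> MISS (open row4); precharges=1
Acc 4: bank1 row4 -> HIT
Acc 5: bank0 row1 -> MISS (open row1); precharges=2
Acc 6: bank1 row1 -> MISS (open row1); precharges=3
Acc 7: bank1 row3 -> MISS (open row3); precharges=4
Acc 8: bank1 row3 -> HIT
Acc 9: bank0 row2 -> MISS (open row2); precharges=5
Acc 10: bank1 row0 -> MISS (open row0); precharges=6
Acc 11: bank1 row2 -> MISS (open row2); precharges=7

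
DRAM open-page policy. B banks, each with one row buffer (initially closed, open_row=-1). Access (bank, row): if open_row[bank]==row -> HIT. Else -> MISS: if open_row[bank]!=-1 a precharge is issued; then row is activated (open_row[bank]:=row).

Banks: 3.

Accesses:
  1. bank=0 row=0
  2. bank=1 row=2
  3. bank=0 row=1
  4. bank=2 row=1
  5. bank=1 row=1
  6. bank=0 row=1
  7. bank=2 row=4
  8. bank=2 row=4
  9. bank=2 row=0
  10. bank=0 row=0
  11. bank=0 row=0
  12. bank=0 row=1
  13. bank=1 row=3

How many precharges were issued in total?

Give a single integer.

Answer: 7

Derivation:
Acc 1: bank0 row0 -> MISS (open row0); precharges=0
Acc 2: bank1 row2 -> MISS (open row2); precharges=0
Acc 3: bank0 row1 -> MISS (open row1); precharges=1
Acc 4: bank2 row1 -> MISS (open row1); precharges=1
Acc 5: bank1 row1 -> MISS (open row1); precharges=2
Acc 6: bank0 row1 -> HIT
Acc 7: bank2 row4 -> MISS (open row4); precharges=3
Acc 8: bank2 row4 -> HIT
Acc 9: bank2 row0 -> MISS (open row0); precharges=4
Acc 10: bank0 row0 -> MISS (open row0); precharges=5
Acc 11: bank0 row0 -> HIT
Acc 12: bank0 row1 -> MISS (open row1); precharges=6
Acc 13: bank1 row3 -> MISS (open row3); precharges=7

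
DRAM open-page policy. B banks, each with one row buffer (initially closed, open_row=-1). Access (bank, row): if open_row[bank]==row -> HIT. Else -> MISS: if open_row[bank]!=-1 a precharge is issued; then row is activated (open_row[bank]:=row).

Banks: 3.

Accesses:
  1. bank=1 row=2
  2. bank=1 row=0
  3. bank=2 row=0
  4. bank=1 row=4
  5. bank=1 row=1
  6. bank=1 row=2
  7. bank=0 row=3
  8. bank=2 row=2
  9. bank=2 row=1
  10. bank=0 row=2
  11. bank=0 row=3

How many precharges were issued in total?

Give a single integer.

Answer: 8

Derivation:
Acc 1: bank1 row2 -> MISS (open row2); precharges=0
Acc 2: bank1 row0 -> MISS (open row0); precharges=1
Acc 3: bank2 row0 -> MISS (open row0); precharges=1
Acc 4: bank1 row4 -> MISS (open row4); precharges=2
Acc 5: bank1 row1 -> MISS (open row1); precharges=3
Acc 6: bank1 row2 -> MISS (open row2); precharges=4
Acc 7: bank0 row3 -> MISS (open row3); precharges=4
Acc 8: bank2 row2 -> MISS (open row2); precharges=5
Acc 9: bank2 row1 -> MISS (open row1); precharges=6
Acc 10: bank0 row2 -> MISS (open row2); precharges=7
Acc 11: bank0 row3 -> MISS (open row3); precharges=8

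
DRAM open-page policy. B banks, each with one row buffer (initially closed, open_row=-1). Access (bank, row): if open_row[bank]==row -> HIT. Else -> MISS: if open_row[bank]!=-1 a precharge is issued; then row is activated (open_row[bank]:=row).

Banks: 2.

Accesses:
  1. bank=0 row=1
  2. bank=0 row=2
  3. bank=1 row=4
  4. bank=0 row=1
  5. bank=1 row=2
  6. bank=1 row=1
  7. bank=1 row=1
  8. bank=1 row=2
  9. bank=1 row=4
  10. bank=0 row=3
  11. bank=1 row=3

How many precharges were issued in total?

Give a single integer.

Acc 1: bank0 row1 -> MISS (open row1); precharges=0
Acc 2: bank0 row2 -> MISS (open row2); precharges=1
Acc 3: bank1 row4 -> MISS (open row4); precharges=1
Acc 4: bank0 row1 -> MISS (open row1); precharges=2
Acc 5: bank1 row2 -> MISS (open row2); precharges=3
Acc 6: bank1 row1 -> MISS (open row1); precharges=4
Acc 7: bank1 row1 -> HIT
Acc 8: bank1 row2 -> MISS (open row2); precharges=5
Acc 9: bank1 row4 -> MISS (open row4); precharges=6
Acc 10: bank0 row3 -> MISS (open row3); precharges=7
Acc 11: bank1 row3 -> MISS (open row3); precharges=8

Answer: 8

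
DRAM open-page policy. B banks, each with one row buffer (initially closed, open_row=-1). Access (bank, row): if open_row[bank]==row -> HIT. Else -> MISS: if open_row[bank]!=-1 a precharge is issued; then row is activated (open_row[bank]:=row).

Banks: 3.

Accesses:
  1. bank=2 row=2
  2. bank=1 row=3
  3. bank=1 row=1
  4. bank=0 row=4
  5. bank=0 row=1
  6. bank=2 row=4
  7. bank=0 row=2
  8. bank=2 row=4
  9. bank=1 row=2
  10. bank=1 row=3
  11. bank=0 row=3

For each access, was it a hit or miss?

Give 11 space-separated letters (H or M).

Answer: M M M M M M M H M M M

Derivation:
Acc 1: bank2 row2 -> MISS (open row2); precharges=0
Acc 2: bank1 row3 -> MISS (open row3); precharges=0
Acc 3: bank1 row1 -> MISS (open row1); precharges=1
Acc 4: bank0 row4 -> MISS (open row4); precharges=1
Acc 5: bank0 row1 -> MISS (open row1); precharges=2
Acc 6: bank2 row4 -> MISS (open row4); precharges=3
Acc 7: bank0 row2 -> MISS (open row2); precharges=4
Acc 8: bank2 row4 -> HIT
Acc 9: bank1 row2 -> MISS (open row2); precharges=5
Acc 10: bank1 row3 -> MISS (open row3); precharges=6
Acc 11: bank0 row3 -> MISS (open row3); precharges=7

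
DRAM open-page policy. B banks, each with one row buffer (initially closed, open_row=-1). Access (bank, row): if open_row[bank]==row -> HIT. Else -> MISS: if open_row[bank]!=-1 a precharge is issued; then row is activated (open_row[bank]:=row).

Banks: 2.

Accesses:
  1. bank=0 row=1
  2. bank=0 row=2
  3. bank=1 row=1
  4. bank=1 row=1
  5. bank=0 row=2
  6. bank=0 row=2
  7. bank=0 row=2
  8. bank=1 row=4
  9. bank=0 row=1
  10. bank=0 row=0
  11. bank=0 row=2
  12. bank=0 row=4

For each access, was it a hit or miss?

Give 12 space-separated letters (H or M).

Answer: M M M H H H H M M M M M

Derivation:
Acc 1: bank0 row1 -> MISS (open row1); precharges=0
Acc 2: bank0 row2 -> MISS (open row2); precharges=1
Acc 3: bank1 row1 -> MISS (open row1); precharges=1
Acc 4: bank1 row1 -> HIT
Acc 5: bank0 row2 -> HIT
Acc 6: bank0 row2 -> HIT
Acc 7: bank0 row2 -> HIT
Acc 8: bank1 row4 -> MISS (open row4); precharges=2
Acc 9: bank0 row1 -> MISS (open row1); precharges=3
Acc 10: bank0 row0 -> MISS (open row0); precharges=4
Acc 11: bank0 row2 -> MISS (open row2); precharges=5
Acc 12: bank0 row4 -> MISS (open row4); precharges=6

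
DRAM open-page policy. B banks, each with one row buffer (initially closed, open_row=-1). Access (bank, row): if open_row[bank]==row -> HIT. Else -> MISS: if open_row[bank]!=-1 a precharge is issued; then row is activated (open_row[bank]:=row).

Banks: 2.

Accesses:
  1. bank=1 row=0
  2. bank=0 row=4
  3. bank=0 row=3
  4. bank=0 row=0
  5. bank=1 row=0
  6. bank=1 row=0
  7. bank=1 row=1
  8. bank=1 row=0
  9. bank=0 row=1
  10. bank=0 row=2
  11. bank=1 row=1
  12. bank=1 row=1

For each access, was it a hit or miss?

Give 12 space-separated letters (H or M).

Acc 1: bank1 row0 -> MISS (open row0); precharges=0
Acc 2: bank0 row4 -> MISS (open row4); precharges=0
Acc 3: bank0 row3 -> MISS (open row3); precharges=1
Acc 4: bank0 row0 -> MISS (open row0); precharges=2
Acc 5: bank1 row0 -> HIT
Acc 6: bank1 row0 -> HIT
Acc 7: bank1 row1 -> MISS (open row1); precharges=3
Acc 8: bank1 row0 -> MISS (open row0); precharges=4
Acc 9: bank0 row1 -> MISS (open row1); precharges=5
Acc 10: bank0 row2 -> MISS (open row2); precharges=6
Acc 11: bank1 row1 -> MISS (open row1); precharges=7
Acc 12: bank1 row1 -> HIT

Answer: M M M M H H M M M M M H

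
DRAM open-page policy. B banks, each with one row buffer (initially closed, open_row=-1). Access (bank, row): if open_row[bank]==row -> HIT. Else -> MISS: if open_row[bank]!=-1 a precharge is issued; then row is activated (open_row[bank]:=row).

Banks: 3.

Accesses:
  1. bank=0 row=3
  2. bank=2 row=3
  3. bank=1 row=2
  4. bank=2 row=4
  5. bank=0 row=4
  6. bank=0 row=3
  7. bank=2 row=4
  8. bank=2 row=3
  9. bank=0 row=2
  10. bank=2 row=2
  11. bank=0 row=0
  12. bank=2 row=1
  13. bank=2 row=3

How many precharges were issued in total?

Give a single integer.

Answer: 9

Derivation:
Acc 1: bank0 row3 -> MISS (open row3); precharges=0
Acc 2: bank2 row3 -> MISS (open row3); precharges=0
Acc 3: bank1 row2 -> MISS (open row2); precharges=0
Acc 4: bank2 row4 -> MISS (open row4); precharges=1
Acc 5: bank0 row4 -> MISS (open row4); precharges=2
Acc 6: bank0 row3 -> MISS (open row3); precharges=3
Acc 7: bank2 row4 -> HIT
Acc 8: bank2 row3 -> MISS (open row3); precharges=4
Acc 9: bank0 row2 -> MISS (open row2); precharges=5
Acc 10: bank2 row2 -> MISS (open row2); precharges=6
Acc 11: bank0 row0 -> MISS (open row0); precharges=7
Acc 12: bank2 row1 -> MISS (open row1); precharges=8
Acc 13: bank2 row3 -> MISS (open row3); precharges=9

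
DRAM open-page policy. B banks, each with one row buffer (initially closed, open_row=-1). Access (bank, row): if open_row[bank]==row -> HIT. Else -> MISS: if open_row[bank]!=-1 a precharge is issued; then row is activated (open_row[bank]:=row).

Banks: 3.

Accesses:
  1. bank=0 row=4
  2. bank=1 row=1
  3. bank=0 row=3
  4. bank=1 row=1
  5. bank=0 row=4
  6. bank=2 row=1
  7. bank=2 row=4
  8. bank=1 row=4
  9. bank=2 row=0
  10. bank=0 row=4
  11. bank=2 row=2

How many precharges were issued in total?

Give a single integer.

Answer: 6

Derivation:
Acc 1: bank0 row4 -> MISS (open row4); precharges=0
Acc 2: bank1 row1 -> MISS (open row1); precharges=0
Acc 3: bank0 row3 -> MISS (open row3); precharges=1
Acc 4: bank1 row1 -> HIT
Acc 5: bank0 row4 -> MISS (open row4); precharges=2
Acc 6: bank2 row1 -> MISS (open row1); precharges=2
Acc 7: bank2 row4 -> MISS (open row4); precharges=3
Acc 8: bank1 row4 -> MISS (open row4); precharges=4
Acc 9: bank2 row0 -> MISS (open row0); precharges=5
Acc 10: bank0 row4 -> HIT
Acc 11: bank2 row2 -> MISS (open row2); precharges=6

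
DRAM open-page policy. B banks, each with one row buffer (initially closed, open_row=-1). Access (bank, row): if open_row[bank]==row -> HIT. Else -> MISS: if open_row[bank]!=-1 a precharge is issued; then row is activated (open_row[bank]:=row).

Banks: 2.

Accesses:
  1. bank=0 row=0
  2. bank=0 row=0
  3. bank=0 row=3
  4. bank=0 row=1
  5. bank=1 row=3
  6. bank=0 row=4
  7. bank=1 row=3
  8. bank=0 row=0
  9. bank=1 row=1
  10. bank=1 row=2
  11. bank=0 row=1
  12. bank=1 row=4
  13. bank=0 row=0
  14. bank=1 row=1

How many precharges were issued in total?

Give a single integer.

Answer: 10

Derivation:
Acc 1: bank0 row0 -> MISS (open row0); precharges=0
Acc 2: bank0 row0 -> HIT
Acc 3: bank0 row3 -> MISS (open row3); precharges=1
Acc 4: bank0 row1 -> MISS (open row1); precharges=2
Acc 5: bank1 row3 -> MISS (open row3); precharges=2
Acc 6: bank0 row4 -> MISS (open row4); precharges=3
Acc 7: bank1 row3 -> HIT
Acc 8: bank0 row0 -> MISS (open row0); precharges=4
Acc 9: bank1 row1 -> MISS (open row1); precharges=5
Acc 10: bank1 row2 -> MISS (open row2); precharges=6
Acc 11: bank0 row1 -> MISS (open row1); precharges=7
Acc 12: bank1 row4 -> MISS (open row4); precharges=8
Acc 13: bank0 row0 -> MISS (open row0); precharges=9
Acc 14: bank1 row1 -> MISS (open row1); precharges=10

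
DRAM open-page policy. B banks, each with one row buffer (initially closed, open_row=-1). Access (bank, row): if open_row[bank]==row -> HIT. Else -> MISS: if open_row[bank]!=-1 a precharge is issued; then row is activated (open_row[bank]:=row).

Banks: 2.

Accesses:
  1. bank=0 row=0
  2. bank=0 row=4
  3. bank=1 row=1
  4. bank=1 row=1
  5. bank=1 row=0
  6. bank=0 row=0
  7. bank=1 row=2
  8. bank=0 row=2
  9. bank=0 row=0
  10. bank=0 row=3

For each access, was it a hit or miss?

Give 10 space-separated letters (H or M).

Answer: M M M H M M M M M M

Derivation:
Acc 1: bank0 row0 -> MISS (open row0); precharges=0
Acc 2: bank0 row4 -> MISS (open row4); precharges=1
Acc 3: bank1 row1 -> MISS (open row1); precharges=1
Acc 4: bank1 row1 -> HIT
Acc 5: bank1 row0 -> MISS (open row0); precharges=2
Acc 6: bank0 row0 -> MISS (open row0); precharges=3
Acc 7: bank1 row2 -> MISS (open row2); precharges=4
Acc 8: bank0 row2 -> MISS (open row2); precharges=5
Acc 9: bank0 row0 -> MISS (open row0); precharges=6
Acc 10: bank0 row3 -> MISS (open row3); precharges=7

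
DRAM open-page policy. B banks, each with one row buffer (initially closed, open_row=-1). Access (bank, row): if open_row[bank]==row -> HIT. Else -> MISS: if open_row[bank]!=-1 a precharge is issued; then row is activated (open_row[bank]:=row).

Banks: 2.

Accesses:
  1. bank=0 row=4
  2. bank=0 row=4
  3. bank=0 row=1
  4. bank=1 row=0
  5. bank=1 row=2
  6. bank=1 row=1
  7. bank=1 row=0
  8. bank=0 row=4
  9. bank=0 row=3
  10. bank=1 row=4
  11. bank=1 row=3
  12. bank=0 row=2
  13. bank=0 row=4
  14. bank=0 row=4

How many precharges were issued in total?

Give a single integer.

Answer: 10

Derivation:
Acc 1: bank0 row4 -> MISS (open row4); precharges=0
Acc 2: bank0 row4 -> HIT
Acc 3: bank0 row1 -> MISS (open row1); precharges=1
Acc 4: bank1 row0 -> MISS (open row0); precharges=1
Acc 5: bank1 row2 -> MISS (open row2); precharges=2
Acc 6: bank1 row1 -> MISS (open row1); precharges=3
Acc 7: bank1 row0 -> MISS (open row0); precharges=4
Acc 8: bank0 row4 -> MISS (open row4); precharges=5
Acc 9: bank0 row3 -> MISS (open row3); precharges=6
Acc 10: bank1 row4 -> MISS (open row4); precharges=7
Acc 11: bank1 row3 -> MISS (open row3); precharges=8
Acc 12: bank0 row2 -> MISS (open row2); precharges=9
Acc 13: bank0 row4 -> MISS (open row4); precharges=10
Acc 14: bank0 row4 -> HIT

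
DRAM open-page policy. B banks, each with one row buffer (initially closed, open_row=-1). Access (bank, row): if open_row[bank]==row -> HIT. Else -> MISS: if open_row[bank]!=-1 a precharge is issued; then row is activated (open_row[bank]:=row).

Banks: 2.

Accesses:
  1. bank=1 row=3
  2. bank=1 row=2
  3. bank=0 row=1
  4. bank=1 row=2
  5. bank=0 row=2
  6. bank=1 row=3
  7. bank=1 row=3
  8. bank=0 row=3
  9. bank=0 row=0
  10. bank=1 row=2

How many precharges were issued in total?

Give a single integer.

Answer: 6

Derivation:
Acc 1: bank1 row3 -> MISS (open row3); precharges=0
Acc 2: bank1 row2 -> MISS (open row2); precharges=1
Acc 3: bank0 row1 -> MISS (open row1); precharges=1
Acc 4: bank1 row2 -> HIT
Acc 5: bank0 row2 -> MISS (open row2); precharges=2
Acc 6: bank1 row3 -> MISS (open row3); precharges=3
Acc 7: bank1 row3 -> HIT
Acc 8: bank0 row3 -> MISS (open row3); precharges=4
Acc 9: bank0 row0 -> MISS (open row0); precharges=5
Acc 10: bank1 row2 -> MISS (open row2); precharges=6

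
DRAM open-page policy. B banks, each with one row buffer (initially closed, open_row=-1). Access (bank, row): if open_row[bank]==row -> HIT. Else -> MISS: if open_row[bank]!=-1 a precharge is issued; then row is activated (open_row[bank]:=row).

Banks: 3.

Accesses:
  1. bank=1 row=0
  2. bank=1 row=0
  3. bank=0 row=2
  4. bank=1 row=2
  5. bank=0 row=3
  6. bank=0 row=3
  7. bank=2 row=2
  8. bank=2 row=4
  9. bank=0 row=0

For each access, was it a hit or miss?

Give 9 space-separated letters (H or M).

Answer: M H M M M H M M M

Derivation:
Acc 1: bank1 row0 -> MISS (open row0); precharges=0
Acc 2: bank1 row0 -> HIT
Acc 3: bank0 row2 -> MISS (open row2); precharges=0
Acc 4: bank1 row2 -> MISS (open row2); precharges=1
Acc 5: bank0 row3 -> MISS (open row3); precharges=2
Acc 6: bank0 row3 -> HIT
Acc 7: bank2 row2 -> MISS (open row2); precharges=2
Acc 8: bank2 row4 -> MISS (open row4); precharges=3
Acc 9: bank0 row0 -> MISS (open row0); precharges=4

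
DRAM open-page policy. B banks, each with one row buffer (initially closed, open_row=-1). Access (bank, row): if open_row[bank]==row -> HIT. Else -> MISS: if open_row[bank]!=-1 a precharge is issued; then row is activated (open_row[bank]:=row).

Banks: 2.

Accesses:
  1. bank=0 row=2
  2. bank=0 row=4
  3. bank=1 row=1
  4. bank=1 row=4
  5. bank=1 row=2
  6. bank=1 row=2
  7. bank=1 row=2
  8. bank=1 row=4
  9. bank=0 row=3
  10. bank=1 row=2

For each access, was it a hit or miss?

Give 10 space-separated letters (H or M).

Answer: M M M M M H H M M M

Derivation:
Acc 1: bank0 row2 -> MISS (open row2); precharges=0
Acc 2: bank0 row4 -> MISS (open row4); precharges=1
Acc 3: bank1 row1 -> MISS (open row1); precharges=1
Acc 4: bank1 row4 -> MISS (open row4); precharges=2
Acc 5: bank1 row2 -> MISS (open row2); precharges=3
Acc 6: bank1 row2 -> HIT
Acc 7: bank1 row2 -> HIT
Acc 8: bank1 row4 -> MISS (open row4); precharges=4
Acc 9: bank0 row3 -> MISS (open row3); precharges=5
Acc 10: bank1 row2 -> MISS (open row2); precharges=6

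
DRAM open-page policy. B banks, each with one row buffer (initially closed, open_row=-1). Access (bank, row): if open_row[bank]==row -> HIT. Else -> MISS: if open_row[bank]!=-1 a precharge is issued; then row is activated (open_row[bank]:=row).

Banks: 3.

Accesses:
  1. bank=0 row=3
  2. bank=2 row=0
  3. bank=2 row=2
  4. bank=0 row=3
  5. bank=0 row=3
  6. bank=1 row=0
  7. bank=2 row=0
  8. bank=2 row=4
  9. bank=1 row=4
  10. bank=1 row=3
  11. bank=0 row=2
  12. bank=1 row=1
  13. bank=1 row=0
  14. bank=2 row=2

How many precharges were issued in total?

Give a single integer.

Answer: 9

Derivation:
Acc 1: bank0 row3 -> MISS (open row3); precharges=0
Acc 2: bank2 row0 -> MISS (open row0); precharges=0
Acc 3: bank2 row2 -> MISS (open row2); precharges=1
Acc 4: bank0 row3 -> HIT
Acc 5: bank0 row3 -> HIT
Acc 6: bank1 row0 -> MISS (open row0); precharges=1
Acc 7: bank2 row0 -> MISS (open row0); precharges=2
Acc 8: bank2 row4 -> MISS (open row4); precharges=3
Acc 9: bank1 row4 -> MISS (open row4); precharges=4
Acc 10: bank1 row3 -> MISS (open row3); precharges=5
Acc 11: bank0 row2 -> MISS (open row2); precharges=6
Acc 12: bank1 row1 -> MISS (open row1); precharges=7
Acc 13: bank1 row0 -> MISS (open row0); precharges=8
Acc 14: bank2 row2 -> MISS (open row2); precharges=9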